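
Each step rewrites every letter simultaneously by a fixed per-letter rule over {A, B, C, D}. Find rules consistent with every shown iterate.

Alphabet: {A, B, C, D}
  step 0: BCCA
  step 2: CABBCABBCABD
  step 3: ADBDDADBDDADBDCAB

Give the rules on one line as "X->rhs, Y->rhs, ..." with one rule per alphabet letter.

  step 2 ⇒ step 3: CABBCABBCABD ⇒ AD·B·D·D·AD·B·D·D·AD·B·D·CAB
    A ↦ B
    B ↦ D
    C ↦ AD
    D ↦ CAB

A->B, B->D, C->AD, D->CAB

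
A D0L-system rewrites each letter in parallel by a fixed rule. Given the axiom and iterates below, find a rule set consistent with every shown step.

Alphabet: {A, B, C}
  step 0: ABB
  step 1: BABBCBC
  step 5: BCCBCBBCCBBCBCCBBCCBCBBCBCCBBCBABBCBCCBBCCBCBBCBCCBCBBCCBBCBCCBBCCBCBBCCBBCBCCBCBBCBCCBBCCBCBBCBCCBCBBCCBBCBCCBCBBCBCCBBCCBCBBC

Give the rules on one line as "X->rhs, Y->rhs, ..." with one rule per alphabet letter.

  step 0 ⇒ step 1: ABB ⇒ BAB·BC·BC
    A ↦ BAB
    B ↦ BC
    C ↦ CB  (constrained at step 1)

A->BAB, B->BC, C->CB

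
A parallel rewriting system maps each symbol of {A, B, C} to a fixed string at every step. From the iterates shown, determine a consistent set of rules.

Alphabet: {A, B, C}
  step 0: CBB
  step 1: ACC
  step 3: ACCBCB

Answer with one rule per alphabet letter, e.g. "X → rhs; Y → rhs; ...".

A->CB, B->C, C->A

  step 0 ⇒ step 1: CBB ⇒ A·C·C
    B ↦ C
    C ↦ A
    A ↦ CB  (constrained at step 1)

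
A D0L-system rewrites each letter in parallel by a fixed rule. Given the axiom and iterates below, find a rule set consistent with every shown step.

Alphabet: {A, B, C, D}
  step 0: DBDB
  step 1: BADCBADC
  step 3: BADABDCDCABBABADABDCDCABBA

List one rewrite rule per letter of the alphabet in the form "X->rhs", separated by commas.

  step 0 ⇒ step 1: DBDB ⇒ BA·DC·BA·DC
    B ↦ DC
    D ↦ BA
    A ↦ AB  (constrained at step 1)
    C ↦ D  (constrained at step 1)

A->AB, B->DC, C->D, D->BA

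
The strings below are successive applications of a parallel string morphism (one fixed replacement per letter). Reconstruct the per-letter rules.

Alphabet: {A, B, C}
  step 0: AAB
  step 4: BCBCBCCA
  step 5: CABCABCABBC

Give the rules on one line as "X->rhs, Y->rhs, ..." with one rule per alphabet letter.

A->C, B->CA, C->B

  step 4 ⇒ step 5: BCBCBCCA ⇒ CA·B·CA·B·CA·B·B·C
    A ↦ C
    B ↦ CA
    C ↦ B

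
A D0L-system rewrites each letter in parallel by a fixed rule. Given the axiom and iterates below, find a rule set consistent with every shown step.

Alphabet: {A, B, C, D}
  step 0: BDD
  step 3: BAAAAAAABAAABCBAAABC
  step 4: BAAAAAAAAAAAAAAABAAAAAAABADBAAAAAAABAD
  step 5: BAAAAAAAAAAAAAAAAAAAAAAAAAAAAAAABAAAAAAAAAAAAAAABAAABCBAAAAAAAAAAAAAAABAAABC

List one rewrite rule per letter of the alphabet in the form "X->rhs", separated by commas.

A->AA, B->BA, C->D, D->BC

  step 4 ⇒ step 5: BAAAAAAAAAAAAAAABAAAAAAABADBAAAAAAABAD ⇒ BA·AA·AA·AA·AA·AA·AA·AA·AA·AA·AA·AA·AA·AA·AA·AA·BA·AA·AA·AA·AA·AA·AA·AA·BA·AA·BC·BA·AA·AA·AA·AA·AA·AA·AA·BA·AA·BC
    A ↦ AA
    B ↦ BA
    D ↦ BC
  step 3 ⇒ step 4: BAAAAAAABAAABCBAAABC ⇒ BA·AA·AA·AA·AA·AA·AA·AA·BA·AA·AA·AA·BA·D·BA·AA·AA·AA·BA·D
    C ↦ D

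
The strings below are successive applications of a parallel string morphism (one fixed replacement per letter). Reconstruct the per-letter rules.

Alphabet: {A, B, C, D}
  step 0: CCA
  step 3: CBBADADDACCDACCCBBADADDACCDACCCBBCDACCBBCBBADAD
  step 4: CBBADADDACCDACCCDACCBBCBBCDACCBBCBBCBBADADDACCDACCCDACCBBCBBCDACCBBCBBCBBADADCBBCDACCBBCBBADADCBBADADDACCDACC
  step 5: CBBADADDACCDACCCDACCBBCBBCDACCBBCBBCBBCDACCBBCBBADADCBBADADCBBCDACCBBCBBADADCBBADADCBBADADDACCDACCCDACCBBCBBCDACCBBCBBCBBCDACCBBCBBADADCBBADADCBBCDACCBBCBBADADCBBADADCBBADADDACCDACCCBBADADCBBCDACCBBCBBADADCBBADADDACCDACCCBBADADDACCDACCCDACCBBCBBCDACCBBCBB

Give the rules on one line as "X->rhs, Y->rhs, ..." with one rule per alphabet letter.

A->DAC, B->AD, C->CBB, D->C

  step 4 ⇒ step 5: CBBADADDACCDACCCDACCBBCBBCDACCBBCBBCBBADADDACCDACCCDACCBBCBBCDACCBBCBBCBBADADCBBCDACCBBCBBADADCBBADADDACCDACC ⇒ CBB·AD·AD·DAC·C·DAC·C·C·DAC·CBB·CBB·C·DAC·CBB·CBB·CBB·C·DAC·CBB·CBB·AD·AD·CBB·AD·AD·CBB·C·DAC·CBB·CBB·AD·AD·CBB·AD·AD·CBB·AD·AD·DAC·C·DAC·C·C·DAC·CBB·CBB·C·DAC·CBB·CBB·CBB·C·DAC·CBB·CBB·AD·AD·CBB·AD·AD·CBB·C·DAC·CBB·CBB·AD·AD·CBB·AD·AD·CBB·AD·AD·DAC·C·DAC·C·CBB·AD·AD·CBB·C·DAC·CBB·CBB·AD·AD·CBB·AD·AD·DAC·C·DAC·C·CBB·AD·AD·DAC·C·DAC·C·C·DAC·CBB·CBB·C·DAC·CBB·CBB
    A ↦ DAC
    B ↦ AD
    C ↦ CBB
    D ↦ C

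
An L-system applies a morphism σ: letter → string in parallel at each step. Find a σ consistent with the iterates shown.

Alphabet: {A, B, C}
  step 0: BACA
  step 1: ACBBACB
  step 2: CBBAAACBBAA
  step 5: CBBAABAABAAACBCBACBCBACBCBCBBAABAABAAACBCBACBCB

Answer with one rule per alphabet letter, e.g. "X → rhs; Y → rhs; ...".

A->CB, B->A, C->BA

  step 1 ⇒ step 2: ACBBACB ⇒ CB·BA·A·A·CB·BA·A
    A ↦ CB
    B ↦ A
    C ↦ BA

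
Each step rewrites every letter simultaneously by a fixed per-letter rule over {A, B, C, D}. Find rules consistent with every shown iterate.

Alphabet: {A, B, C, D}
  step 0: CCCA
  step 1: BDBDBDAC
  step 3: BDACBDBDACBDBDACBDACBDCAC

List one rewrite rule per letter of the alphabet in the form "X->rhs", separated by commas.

  step 0 ⇒ step 1: CCCA ⇒ BD·BD·BD·AC
    A ↦ AC
    C ↦ BD
    B ↦ C  (constrained at step 1)
    D ↦ AC  (constrained at step 1)

A->AC, B->C, C->BD, D->AC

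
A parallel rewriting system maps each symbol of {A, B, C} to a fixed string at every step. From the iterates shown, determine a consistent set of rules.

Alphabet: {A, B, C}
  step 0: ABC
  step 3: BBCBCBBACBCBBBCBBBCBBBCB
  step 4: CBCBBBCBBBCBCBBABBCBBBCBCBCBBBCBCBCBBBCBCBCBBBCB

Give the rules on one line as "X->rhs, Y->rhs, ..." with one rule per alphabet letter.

  step 3 ⇒ step 4: BBCBCBBACBCBBBCBBBCBBBCB ⇒ CB·CB·BB·CB·BB·CB·CB·BA·BB·CB·BB·CB·CB·CB·BB·CB·CB·CB·BB·CB·CB·CB·BB·CB
    A ↦ BA
    B ↦ CB
    C ↦ BB

A->BA, B->CB, C->BB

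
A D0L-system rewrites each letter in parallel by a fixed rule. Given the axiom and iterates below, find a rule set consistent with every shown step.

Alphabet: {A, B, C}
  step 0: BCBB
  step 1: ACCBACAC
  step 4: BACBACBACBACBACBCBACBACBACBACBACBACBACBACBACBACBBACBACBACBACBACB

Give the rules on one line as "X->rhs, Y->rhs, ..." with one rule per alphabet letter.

A->BA, B->AC, C->CB

  step 0 ⇒ step 1: BCBB ⇒ AC·CB·AC·AC
    B ↦ AC
    C ↦ CB
    A ↦ BA  (constrained at step 1)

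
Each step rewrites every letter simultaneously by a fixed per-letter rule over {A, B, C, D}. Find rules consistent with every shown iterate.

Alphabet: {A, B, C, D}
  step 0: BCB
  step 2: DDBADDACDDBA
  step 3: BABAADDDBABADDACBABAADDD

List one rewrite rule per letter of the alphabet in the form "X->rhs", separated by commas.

  step 2 ⇒ step 3: DDBADDACDDBA ⇒ BA·BA·AD·DD·BA·BA·DD·AC·BA·BA·AD·DD
    A ↦ DD
    B ↦ AD
    C ↦ AC
    D ↦ BA

A->DD, B->AD, C->AC, D->BA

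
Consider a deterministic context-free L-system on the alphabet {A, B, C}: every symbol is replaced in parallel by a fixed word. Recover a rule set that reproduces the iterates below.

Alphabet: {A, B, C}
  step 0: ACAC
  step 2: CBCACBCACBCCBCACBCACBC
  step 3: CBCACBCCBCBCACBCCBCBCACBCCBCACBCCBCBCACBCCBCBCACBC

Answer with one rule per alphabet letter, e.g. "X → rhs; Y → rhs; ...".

  step 2 ⇒ step 3: CBCACBCACBCCBCACBCACBC ⇒ CBC·A·CBC·CB·CBC·A·CBC·CB·CBC·A·CBC·CBC·A·CBC·CB·CBC·A·CBC·CB·CBC·A·CBC
    A ↦ CB
    B ↦ A
    C ↦ CBC

A->CB, B->A, C->CBC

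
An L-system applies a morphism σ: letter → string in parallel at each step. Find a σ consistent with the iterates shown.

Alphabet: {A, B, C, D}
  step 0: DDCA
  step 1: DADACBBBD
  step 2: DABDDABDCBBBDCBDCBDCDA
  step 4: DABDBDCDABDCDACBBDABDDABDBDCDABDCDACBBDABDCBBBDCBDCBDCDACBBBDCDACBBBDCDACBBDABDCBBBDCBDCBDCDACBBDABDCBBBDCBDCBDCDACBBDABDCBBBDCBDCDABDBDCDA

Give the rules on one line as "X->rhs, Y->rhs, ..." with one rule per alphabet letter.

A->BD, B->BDC, C->CBB, D->DA

  step 1 ⇒ step 2: DADACBBBD ⇒ DA·BD·DA·BD·CBB·BDC·BDC·BDC·DA
    A ↦ BD
    B ↦ BDC
    C ↦ CBB
    D ↦ DA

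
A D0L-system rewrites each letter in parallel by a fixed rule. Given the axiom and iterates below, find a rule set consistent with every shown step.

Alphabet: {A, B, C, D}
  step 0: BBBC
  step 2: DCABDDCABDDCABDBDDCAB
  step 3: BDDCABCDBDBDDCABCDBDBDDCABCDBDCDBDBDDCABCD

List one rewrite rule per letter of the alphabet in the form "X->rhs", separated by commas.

A->B, B->CD, C->DCA, D->BD

  step 2 ⇒ step 3: DCABDDCABDDCABDBDDCAB ⇒ BD·DCA·B·CD·BD·BD·DCA·B·CD·BD·BD·DCA·B·CD·BD·CD·BD·BD·DCA·B·CD
    A ↦ B
    B ↦ CD
    C ↦ DCA
    D ↦ BD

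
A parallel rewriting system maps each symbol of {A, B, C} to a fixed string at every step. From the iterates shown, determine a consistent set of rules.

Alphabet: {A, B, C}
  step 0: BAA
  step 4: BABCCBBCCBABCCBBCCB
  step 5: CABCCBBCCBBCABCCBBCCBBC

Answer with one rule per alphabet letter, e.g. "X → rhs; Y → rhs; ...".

  step 4 ⇒ step 5: BABCCBBCCBABCCBBCCB ⇒ C·ABC·C·B·B·C·C·B·B·C·ABC·C·B·B·C·C·B·B·C
    A ↦ ABC
    B ↦ C
    C ↦ B

A->ABC, B->C, C->B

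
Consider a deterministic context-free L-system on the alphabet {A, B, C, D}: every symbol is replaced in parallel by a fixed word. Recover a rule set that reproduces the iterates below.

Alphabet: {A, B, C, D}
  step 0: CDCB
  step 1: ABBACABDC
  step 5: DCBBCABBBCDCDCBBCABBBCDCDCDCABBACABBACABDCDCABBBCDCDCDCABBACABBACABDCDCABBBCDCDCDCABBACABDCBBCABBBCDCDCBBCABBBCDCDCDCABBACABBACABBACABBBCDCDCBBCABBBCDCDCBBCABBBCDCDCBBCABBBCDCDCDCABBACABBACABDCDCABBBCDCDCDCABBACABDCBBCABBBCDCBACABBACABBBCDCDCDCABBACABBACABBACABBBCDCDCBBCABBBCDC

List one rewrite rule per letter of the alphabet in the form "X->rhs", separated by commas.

A->BBC, B->DC, C->AB, D->BAC

  step 0 ⇒ step 1: CDCB ⇒ AB·BAC·AB·DC
    B ↦ DC
    C ↦ AB
    D ↦ BAC
    A ↦ BBC  (constrained at step 1)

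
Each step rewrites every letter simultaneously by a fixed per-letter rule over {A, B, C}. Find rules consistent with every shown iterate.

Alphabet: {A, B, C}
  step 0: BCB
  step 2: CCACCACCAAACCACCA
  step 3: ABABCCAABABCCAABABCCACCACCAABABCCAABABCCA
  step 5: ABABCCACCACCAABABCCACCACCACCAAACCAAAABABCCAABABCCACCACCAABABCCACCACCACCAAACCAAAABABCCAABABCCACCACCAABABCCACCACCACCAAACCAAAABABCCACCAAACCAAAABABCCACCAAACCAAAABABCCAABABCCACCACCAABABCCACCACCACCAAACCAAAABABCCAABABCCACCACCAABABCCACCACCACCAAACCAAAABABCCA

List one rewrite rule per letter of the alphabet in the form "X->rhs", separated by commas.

  step 2 ⇒ step 3: CCACCACCAAACCACCA ⇒ AB·AB·CCA·AB·AB·CCA·AB·AB·CCA·CCA·CCA·AB·AB·CCA·AB·AB·CCA
    A ↦ CCA
    C ↦ AB
    B ↦ AA  (constrained at step 0)

A->CCA, B->AA, C->AB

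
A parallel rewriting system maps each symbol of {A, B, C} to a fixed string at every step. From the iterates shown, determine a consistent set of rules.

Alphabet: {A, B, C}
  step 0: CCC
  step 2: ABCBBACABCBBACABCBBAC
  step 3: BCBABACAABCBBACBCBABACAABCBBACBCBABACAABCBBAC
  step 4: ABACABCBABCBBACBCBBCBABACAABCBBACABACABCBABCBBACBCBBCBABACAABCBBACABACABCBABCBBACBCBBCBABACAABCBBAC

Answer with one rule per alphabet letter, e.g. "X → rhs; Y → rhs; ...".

  step 3 ⇒ step 4: BCBABACAABCBBACBCBABACAABCBBACBCBABACAABCBBAC ⇒ A·BAC·A·BCB·A·BCB·BAC·BCB·BCB·A·BAC·A·A·BCB·BAC·A·BAC·A·BCB·A·BCB·BAC·BCB·BCB·A·BAC·A·A·BCB·BAC·A·BAC·A·BCB·A·BCB·BAC·BCB·BCB·A·BAC·A·A·BCB·BAC
    A ↦ BCB
    B ↦ A
    C ↦ BAC

A->BCB, B->A, C->BAC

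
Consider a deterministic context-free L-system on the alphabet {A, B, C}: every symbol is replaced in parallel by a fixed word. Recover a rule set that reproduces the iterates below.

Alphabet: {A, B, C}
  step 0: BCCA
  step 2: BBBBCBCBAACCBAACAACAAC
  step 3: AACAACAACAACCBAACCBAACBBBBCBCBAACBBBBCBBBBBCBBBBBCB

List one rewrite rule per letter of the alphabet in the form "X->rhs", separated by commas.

  step 2 ⇒ step 3: BBBBCBCBAACCBAACAACAAC ⇒ AAC·AAC·AAC·AAC·CB·AAC·CB·AAC·BB·BB·CB·CB·AAC·BB·BB·CB·BB·BB·CB·BB·BB·CB
    A ↦ BB
    B ↦ AAC
    C ↦ CB

A->BB, B->AAC, C->CB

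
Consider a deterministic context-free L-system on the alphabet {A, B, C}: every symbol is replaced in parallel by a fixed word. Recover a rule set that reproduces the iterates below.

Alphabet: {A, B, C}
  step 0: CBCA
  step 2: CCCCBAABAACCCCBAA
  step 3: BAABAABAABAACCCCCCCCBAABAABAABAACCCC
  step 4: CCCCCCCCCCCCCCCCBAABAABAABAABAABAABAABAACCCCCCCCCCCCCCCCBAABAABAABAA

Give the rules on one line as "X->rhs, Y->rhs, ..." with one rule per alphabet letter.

  step 3 ⇒ step 4: BAABAABAABAACCCCCCCCBAABAABAABAACCCC ⇒ CC·C·C·CC·C·C·CC·C·C·CC·C·C·BAA·BAA·BAA·BAA·BAA·BAA·BAA·BAA·CC·C·C·CC·C·C·CC·C·C·CC·C·C·BAA·BAA·BAA·BAA
    A ↦ C
    B ↦ CC
    C ↦ BAA

A->C, B->CC, C->BAA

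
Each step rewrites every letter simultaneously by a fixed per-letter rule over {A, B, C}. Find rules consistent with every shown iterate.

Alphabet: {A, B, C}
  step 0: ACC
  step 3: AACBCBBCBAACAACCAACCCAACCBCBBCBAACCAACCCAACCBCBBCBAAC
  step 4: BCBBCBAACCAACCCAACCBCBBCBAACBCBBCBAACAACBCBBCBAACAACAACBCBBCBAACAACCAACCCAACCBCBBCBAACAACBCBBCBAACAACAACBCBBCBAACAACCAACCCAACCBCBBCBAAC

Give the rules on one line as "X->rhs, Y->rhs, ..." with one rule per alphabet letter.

  step 3 ⇒ step 4: AACBCBBCBAACAACCAACCCAACCBCBBCBAACCAACCCAACCBCBBCBAAC ⇒ BCB·BCB·AAC·C·AAC·C·C·AAC·C·BCB·BCB·AAC·BCB·BCB·AAC·AAC·BCB·BCB·AAC·AAC·AAC·BCB·BCB·AAC·AAC·C·AAC·C·C·AAC·C·BCB·BCB·AAC·AAC·BCB·BCB·AAC·AAC·AAC·BCB·BCB·AAC·AAC·C·AAC·C·C·AAC·C·BCB·BCB·AAC
    A ↦ BCB
    B ↦ C
    C ↦ AAC

A->BCB, B->C, C->AAC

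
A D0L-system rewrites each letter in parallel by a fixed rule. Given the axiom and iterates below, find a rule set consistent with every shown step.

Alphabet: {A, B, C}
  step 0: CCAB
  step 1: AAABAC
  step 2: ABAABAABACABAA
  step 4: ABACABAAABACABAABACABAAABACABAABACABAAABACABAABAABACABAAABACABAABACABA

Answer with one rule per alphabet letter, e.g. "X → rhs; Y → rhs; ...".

A->ABA, B->C, C->A

  step 1 ⇒ step 2: AAABAC ⇒ ABA·ABA·ABA·C·ABA·A
    A ↦ ABA
    B ↦ C
    C ↦ A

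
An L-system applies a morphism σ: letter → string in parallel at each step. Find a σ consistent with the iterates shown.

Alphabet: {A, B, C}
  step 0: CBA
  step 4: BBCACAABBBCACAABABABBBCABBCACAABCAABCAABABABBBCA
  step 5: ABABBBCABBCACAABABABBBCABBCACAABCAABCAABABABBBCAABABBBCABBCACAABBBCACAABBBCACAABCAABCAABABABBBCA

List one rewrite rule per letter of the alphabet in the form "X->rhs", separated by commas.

  step 4 ⇒ step 5: BBCACAABBBCACAABABABBBCABBCACAABCAABCAABABABBBCA ⇒ AB·AB·BB·CA·BB·CA·CA·AB·AB·AB·BB·CA·BB·CA·CA·AB·CA·AB·CA·AB·AB·AB·BB·CA·AB·AB·BB·CA·BB·CA·CA·AB·BB·CA·CA·AB·BB·CA·CA·AB·CA·AB·CA·AB·AB·AB·BB·CA
    A ↦ CA
    B ↦ AB
    C ↦ BB

A->CA, B->AB, C->BB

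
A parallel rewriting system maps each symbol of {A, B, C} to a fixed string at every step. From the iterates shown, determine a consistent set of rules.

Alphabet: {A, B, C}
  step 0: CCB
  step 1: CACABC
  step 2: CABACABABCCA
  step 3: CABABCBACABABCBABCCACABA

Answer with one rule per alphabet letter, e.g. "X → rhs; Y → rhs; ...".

  step 2 ⇒ step 3: CABACABABCCA ⇒ CA·BA·BC·BA·CA·BA·BC·BA·BC·CA·CA·BA
    A ↦ BA
    B ↦ BC
    C ↦ CA

A->BA, B->BC, C->CA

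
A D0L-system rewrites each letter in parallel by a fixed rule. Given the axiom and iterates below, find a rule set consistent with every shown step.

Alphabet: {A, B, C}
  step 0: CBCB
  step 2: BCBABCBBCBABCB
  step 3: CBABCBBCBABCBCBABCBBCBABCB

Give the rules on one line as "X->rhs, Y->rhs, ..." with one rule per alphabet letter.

  step 2 ⇒ step 3: BCBABCBBCBABCB ⇒ CB·AB·CB·B·CB·AB·CB·CB·AB·CB·B·CB·AB·CB
    A ↦ B
    B ↦ CB
    C ↦ AB

A->B, B->CB, C->AB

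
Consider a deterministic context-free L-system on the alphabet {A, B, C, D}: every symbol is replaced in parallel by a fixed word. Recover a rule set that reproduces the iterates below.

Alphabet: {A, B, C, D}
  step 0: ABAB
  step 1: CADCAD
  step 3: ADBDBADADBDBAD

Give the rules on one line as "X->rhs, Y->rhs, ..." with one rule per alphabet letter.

A->C, B->AD, C->B, D->DB

  step 0 ⇒ step 1: ABAB ⇒ C·AD·C·AD
    A ↦ C
    B ↦ AD
    C ↦ B  (constrained at step 1)
    D ↦ DB  (constrained at step 1)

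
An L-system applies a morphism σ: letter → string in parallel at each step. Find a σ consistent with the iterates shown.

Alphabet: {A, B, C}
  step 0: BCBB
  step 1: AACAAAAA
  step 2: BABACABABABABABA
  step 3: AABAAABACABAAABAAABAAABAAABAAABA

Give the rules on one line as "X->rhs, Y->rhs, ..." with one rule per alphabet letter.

A->BA, B->AA, C->CA

  step 2 ⇒ step 3: BABACABABABABABA ⇒ AA·BA·AA·BA·CA·BA·AA·BA·AA·BA·AA·BA·AA·BA·AA·BA
    A ↦ BA
    B ↦ AA
    C ↦ CA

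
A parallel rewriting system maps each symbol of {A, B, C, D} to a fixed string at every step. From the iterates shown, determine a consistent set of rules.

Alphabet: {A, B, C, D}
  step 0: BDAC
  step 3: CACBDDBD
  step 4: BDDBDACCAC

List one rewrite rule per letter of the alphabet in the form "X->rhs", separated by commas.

A->D, B->A, C->BD, D->C

  step 3 ⇒ step 4: CACBDDBD ⇒ BD·D·BD·A·C·C·A·C
    A ↦ D
    B ↦ A
    C ↦ BD
    D ↦ C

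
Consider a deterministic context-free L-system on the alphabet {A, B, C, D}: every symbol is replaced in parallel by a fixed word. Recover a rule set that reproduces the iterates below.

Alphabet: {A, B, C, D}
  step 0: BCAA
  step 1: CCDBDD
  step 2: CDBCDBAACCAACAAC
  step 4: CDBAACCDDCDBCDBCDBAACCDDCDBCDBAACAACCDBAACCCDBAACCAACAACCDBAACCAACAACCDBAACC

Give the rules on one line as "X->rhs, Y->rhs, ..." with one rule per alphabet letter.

A->D, B->C, C->CDB, D->AAC

  step 1 ⇒ step 2: CCDBDD ⇒ CDB·CDB·AAC·C·AAC·AAC
    B ↦ C
    C ↦ CDB
    D ↦ AAC
  step 0 ⇒ step 1: BCAA ⇒ C·CDB·D·D
    A ↦ D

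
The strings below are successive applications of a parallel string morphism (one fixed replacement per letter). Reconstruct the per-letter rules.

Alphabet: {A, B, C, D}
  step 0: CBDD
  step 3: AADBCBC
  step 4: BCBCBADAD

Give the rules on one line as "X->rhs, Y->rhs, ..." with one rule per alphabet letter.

  step 3 ⇒ step 4: AADBCBC ⇒ BC·BC·B·A·D·A·D
    A ↦ BC
    B ↦ A
    C ↦ D
    D ↦ B

A->BC, B->A, C->D, D->B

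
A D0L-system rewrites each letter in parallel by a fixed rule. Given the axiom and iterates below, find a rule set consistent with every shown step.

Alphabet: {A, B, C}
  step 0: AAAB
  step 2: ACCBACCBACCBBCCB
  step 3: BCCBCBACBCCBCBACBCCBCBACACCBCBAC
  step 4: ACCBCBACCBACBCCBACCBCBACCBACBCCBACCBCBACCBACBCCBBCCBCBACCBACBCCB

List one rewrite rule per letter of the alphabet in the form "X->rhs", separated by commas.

  step 3 ⇒ step 4: BCCBCBACBCCBCBACBCCBCBACACCBCBAC ⇒ AC·CB·CB·AC·CB·AC·BC·CB·AC·CB·CB·AC·CB·AC·BC·CB·AC·CB·CB·AC·CB·AC·BC·CB·BC·CB·CB·AC·CB·AC·BC·CB
    A ↦ BC
    B ↦ AC
    C ↦ CB

A->BC, B->AC, C->CB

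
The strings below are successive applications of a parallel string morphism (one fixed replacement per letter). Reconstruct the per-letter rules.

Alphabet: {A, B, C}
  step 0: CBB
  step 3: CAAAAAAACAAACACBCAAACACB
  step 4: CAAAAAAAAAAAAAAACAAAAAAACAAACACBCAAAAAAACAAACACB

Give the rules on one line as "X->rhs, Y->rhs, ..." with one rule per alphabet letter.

A->AA, B->CB, C->CA

  step 3 ⇒ step 4: CAAAAAAACAAACACBCAAACACB ⇒ CA·AA·AA·AA·AA·AA·AA·AA·CA·AA·AA·AA·CA·AA·CA·CB·CA·AA·AA·AA·CA·AA·CA·CB
    A ↦ AA
    B ↦ CB
    C ↦ CA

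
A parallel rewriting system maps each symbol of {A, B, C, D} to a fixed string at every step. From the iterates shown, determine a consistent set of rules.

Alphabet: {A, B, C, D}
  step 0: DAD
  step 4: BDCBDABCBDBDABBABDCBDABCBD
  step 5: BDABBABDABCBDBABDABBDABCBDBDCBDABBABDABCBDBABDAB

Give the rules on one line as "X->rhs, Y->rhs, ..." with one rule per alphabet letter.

A->C, B->BD, C->BA, D->AB

  step 4 ⇒ step 5: BDCBDABCBDBDABBABDCBDABCBD ⇒ BD·AB·BA·BD·AB·C·BD·BA·BD·AB·BD·AB·C·BD·BD·C·BD·AB·BA·BD·AB·C·BD·BA·BD·AB
    A ↦ C
    B ↦ BD
    C ↦ BA
    D ↦ AB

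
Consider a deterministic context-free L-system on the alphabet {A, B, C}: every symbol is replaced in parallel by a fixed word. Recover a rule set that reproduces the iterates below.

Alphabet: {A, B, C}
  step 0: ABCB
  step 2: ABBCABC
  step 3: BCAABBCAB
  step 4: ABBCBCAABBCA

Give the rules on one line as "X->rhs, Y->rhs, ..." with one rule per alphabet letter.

A->BC, B->A, C->B

  step 3 ⇒ step 4: BCAABBCAB ⇒ A·B·BC·BC·A·A·B·BC·A
    A ↦ BC
    B ↦ A
    C ↦ B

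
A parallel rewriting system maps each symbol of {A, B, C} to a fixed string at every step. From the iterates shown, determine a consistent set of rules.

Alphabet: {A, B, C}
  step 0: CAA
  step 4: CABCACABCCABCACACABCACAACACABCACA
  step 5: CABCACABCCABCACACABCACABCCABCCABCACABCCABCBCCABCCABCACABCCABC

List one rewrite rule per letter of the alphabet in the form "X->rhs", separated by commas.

  step 4 ⇒ step 5: CABCACABCCABCACACABCACAACACABCACA ⇒ CA·BC·A·CA·BC·CA·BC·A·CA·CA·BC·A·CA·BC·CA·BC·CA·BC·A·CA·BC·CA·BC·BC·CA·BC·CA·BC·A·CA·BC·CA·BC
    A ↦ BC
    B ↦ A
    C ↦ CA

A->BC, B->A, C->CA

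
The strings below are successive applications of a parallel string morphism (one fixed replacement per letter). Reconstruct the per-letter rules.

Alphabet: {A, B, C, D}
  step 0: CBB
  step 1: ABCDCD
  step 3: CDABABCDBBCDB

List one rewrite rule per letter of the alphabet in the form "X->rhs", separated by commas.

A->B, B->CD, C->AB, D->A

  step 0 ⇒ step 1: CBB ⇒ AB·CD·CD
    B ↦ CD
    C ↦ AB
    A ↦ B  (constrained at step 1)
    D ↦ A  (constrained at step 1)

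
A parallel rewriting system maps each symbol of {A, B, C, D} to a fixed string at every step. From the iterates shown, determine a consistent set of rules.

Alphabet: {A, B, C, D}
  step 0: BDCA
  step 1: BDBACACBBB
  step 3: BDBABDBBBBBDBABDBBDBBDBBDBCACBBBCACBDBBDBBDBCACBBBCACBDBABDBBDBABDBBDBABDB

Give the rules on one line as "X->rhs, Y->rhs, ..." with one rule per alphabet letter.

A->BBB, B->BDB, C->CAC, D->A

  step 0 ⇒ step 1: BDCA ⇒ BDB·A·CAC·BBB
    A ↦ BBB
    B ↦ BDB
    C ↦ CAC
    D ↦ A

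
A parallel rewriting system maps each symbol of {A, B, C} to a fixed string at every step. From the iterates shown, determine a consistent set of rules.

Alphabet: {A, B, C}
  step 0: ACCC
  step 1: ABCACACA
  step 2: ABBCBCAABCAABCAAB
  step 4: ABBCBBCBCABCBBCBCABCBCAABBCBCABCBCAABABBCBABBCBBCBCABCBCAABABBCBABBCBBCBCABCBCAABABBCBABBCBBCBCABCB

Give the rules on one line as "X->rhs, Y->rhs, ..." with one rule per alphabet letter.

A->AB, B->BCB, C->CA

  step 1 ⇒ step 2: ABCACACA ⇒ AB·BCB·CA·AB·CA·AB·CA·AB
    A ↦ AB
    B ↦ BCB
    C ↦ CA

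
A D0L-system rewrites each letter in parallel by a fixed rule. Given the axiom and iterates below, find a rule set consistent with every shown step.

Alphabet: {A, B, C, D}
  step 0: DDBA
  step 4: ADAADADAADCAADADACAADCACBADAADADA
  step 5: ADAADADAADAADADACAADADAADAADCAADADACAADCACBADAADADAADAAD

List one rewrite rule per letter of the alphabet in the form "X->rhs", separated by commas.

A->AD, B->CB, C->CA, D->A

  step 4 ⇒ step 5: ADAADADAADCAADADACAADCACBADAADADA ⇒ AD·A·AD·AD·A·AD·A·AD·AD·A·CA·AD·AD·A·AD·A·AD·CA·AD·AD·A·CA·AD·CA·CB·AD·A·AD·AD·A·AD·A·AD
    A ↦ AD
    B ↦ CB
    C ↦ CA
    D ↦ A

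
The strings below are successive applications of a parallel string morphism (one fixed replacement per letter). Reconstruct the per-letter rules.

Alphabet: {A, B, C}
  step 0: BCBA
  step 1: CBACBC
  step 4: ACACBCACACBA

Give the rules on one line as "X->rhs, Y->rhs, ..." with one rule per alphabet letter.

A->C, B->CB, C->A

  step 0 ⇒ step 1: BCBA ⇒ CB·A·CB·C
    A ↦ C
    B ↦ CB
    C ↦ A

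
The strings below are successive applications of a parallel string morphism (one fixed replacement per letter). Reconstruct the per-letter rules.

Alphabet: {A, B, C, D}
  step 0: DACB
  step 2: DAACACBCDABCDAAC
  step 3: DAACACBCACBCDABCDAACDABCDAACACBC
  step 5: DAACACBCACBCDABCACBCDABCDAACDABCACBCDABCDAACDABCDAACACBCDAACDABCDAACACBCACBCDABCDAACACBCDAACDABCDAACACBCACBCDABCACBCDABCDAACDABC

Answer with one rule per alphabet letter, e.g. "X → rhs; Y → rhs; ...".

  step 2 ⇒ step 3: DAACACBCDABCDAAC ⇒ DA·AC·AC·BC·AC·BC·DA·BC·DA·AC·DA·BC·DA·AC·AC·BC
    A ↦ AC
    B ↦ DA
    C ↦ BC
    D ↦ DA

A->AC, B->DA, C->BC, D->DA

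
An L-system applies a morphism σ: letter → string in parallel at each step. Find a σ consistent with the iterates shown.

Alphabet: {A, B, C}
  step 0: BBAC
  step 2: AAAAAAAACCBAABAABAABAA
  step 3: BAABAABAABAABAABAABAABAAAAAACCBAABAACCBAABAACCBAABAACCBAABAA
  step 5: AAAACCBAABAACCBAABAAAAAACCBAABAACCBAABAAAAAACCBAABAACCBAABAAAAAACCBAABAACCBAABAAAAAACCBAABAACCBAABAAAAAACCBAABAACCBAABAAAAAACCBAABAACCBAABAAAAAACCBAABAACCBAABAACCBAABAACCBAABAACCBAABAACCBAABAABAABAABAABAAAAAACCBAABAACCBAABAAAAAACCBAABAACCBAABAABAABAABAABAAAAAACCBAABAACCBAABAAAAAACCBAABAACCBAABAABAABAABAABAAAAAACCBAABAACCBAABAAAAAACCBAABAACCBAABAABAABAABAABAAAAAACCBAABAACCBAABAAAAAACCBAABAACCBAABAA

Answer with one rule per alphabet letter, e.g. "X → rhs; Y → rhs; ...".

  step 2 ⇒ step 3: AAAAAAAACCBAABAABAABAA ⇒ BAA·BAA·BAA·BAA·BAA·BAA·BAA·BAA·AA·AA·CC·BAA·BAA·CC·BAA·BAA·CC·BAA·BAA·CC·BAA·BAA
    A ↦ BAA
    B ↦ CC
    C ↦ AA

A->BAA, B->CC, C->AA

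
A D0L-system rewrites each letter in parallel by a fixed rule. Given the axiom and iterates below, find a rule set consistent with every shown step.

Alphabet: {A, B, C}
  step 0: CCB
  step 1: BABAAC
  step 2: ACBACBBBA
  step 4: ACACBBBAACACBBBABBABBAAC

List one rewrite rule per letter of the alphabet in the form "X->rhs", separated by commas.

A->B, B->AC, C->BA

  step 1 ⇒ step 2: BABAAC ⇒ AC·B·AC·B·B·BA
    A ↦ B
    B ↦ AC
    C ↦ BA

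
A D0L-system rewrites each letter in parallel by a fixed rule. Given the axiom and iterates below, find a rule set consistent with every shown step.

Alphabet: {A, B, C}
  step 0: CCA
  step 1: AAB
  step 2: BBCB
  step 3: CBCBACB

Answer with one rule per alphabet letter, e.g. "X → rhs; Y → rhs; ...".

A->B, B->CB, C->A

  step 2 ⇒ step 3: BBCB ⇒ CB·CB·A·CB
    B ↦ CB
    C ↦ A
  step 0 ⇒ step 1: CCA ⇒ A·A·B
    A ↦ B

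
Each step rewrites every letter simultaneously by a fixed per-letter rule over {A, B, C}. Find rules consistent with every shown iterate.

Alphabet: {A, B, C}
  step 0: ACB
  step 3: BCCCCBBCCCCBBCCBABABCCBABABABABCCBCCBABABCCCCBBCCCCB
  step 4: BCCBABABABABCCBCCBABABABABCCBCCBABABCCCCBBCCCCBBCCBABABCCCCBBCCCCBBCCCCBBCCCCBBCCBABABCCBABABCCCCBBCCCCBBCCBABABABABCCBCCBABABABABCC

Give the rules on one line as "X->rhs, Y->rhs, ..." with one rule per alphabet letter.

A->CCB, B->BCC, C->BA

  step 3 ⇒ step 4: BCCCCBBCCCCBBCCBABABCCBABABABABCCBCCBABABCCCCBBCCCCB ⇒ BCC·BA·BA·BA·BA·BCC·BCC·BA·BA·BA·BA·BCC·BCC·BA·BA·BCC·CCB·BCC·CCB·BCC·BA·BA·BCC·CCB·BCC·CCB·BCC·CCB·BCC·CCB·BCC·BA·BA·BCC·BA·BA·BCC·CCB·BCC·CCB·BCC·BA·BA·BA·BA·BCC·BCC·BA·BA·BA·BA·BCC
    A ↦ CCB
    B ↦ BCC
    C ↦ BA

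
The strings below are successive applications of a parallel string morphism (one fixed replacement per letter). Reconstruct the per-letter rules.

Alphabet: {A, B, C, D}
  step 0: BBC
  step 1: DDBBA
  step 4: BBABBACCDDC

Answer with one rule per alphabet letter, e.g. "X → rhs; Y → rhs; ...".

  step 0 ⇒ step 1: BBC ⇒ D·D·BBA
    B ↦ D
    C ↦ BBA
    A ↦ C  (constrained at step 1)
    D ↦ A  (constrained at step 1)

A->C, B->D, C->BBA, D->A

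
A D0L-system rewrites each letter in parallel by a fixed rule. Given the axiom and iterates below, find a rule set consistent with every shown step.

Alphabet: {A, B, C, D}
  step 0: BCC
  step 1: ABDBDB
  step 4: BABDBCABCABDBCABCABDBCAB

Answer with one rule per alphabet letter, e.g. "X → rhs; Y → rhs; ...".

A->C, B->AB, C->DB, D->B

  step 0 ⇒ step 1: BCC ⇒ AB·DB·DB
    B ↦ AB
    C ↦ DB
    A ↦ C  (constrained at step 1)
    D ↦ B  (constrained at step 1)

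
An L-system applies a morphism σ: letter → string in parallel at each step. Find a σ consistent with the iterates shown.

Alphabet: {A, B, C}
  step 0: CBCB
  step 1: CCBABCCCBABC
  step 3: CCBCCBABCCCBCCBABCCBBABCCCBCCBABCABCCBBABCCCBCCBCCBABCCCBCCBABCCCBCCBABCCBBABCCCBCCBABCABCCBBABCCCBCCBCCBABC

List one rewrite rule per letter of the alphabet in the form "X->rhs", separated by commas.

  step 0 ⇒ step 1: CBCB ⇒ CCB·ABC·CCB·ABC
    B ↦ ABC
    C ↦ CCB
    A ↦ CBB  (constrained at step 1)

A->CBB, B->ABC, C->CCB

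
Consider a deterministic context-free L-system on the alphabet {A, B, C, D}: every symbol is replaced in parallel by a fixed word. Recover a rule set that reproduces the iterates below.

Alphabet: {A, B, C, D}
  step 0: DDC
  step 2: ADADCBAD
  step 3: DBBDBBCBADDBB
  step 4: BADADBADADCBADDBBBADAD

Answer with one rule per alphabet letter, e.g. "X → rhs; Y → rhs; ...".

A->DB, B->AD, C->CB, D->B

  step 3 ⇒ step 4: DBBDBBCBADDBB ⇒ B·AD·AD·B·AD·AD·CB·AD·DB·B·B·AD·AD
    A ↦ DB
    B ↦ AD
    C ↦ CB
    D ↦ B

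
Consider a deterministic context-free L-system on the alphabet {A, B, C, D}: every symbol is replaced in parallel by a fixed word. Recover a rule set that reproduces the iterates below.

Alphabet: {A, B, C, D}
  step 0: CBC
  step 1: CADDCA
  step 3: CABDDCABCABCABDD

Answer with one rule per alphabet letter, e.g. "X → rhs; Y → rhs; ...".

A->B, B->DD, C->CA, D->CA

  step 0 ⇒ step 1: CBC ⇒ CA·DD·CA
    B ↦ DD
    C ↦ CA
    A ↦ B  (constrained at step 1)
    D ↦ CA  (constrained at step 1)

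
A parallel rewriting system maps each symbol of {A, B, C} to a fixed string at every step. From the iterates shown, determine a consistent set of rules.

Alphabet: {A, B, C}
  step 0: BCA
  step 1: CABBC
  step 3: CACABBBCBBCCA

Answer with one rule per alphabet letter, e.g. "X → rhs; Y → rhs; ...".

  step 0 ⇒ step 1: BCA ⇒ CA·B·BC
    A ↦ BC
    B ↦ CA
    C ↦ B

A->BC, B->CA, C->B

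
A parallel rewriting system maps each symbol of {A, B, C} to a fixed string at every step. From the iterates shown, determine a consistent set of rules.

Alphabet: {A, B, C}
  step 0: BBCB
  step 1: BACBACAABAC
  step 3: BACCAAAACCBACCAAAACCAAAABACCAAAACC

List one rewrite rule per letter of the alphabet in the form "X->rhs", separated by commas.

A->C, B->BAC, C->AA

  step 0 ⇒ step 1: BBCB ⇒ BAC·BAC·AA·BAC
    B ↦ BAC
    C ↦ AA
    A ↦ C  (constrained at step 1)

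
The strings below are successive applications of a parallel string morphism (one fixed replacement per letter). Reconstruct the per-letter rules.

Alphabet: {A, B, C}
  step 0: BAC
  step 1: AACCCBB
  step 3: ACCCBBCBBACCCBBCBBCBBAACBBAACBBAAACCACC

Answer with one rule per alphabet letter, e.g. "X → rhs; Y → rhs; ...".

  step 0 ⇒ step 1: BAC ⇒ A·ACC·CBB
    A ↦ ACC
    B ↦ A
    C ↦ CBB

A->ACC, B->A, C->CBB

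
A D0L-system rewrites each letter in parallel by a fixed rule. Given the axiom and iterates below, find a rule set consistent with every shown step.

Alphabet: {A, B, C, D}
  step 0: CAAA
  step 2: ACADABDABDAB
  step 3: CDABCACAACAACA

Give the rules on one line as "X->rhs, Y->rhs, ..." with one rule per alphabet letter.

  step 2 ⇒ step 3: ACADABDABDAB ⇒ C·DAB·C·A·C·A·A·C·A·A·C·A
    A ↦ C
    B ↦ A
    C ↦ DAB
    D ↦ A

A->C, B->A, C->DAB, D->A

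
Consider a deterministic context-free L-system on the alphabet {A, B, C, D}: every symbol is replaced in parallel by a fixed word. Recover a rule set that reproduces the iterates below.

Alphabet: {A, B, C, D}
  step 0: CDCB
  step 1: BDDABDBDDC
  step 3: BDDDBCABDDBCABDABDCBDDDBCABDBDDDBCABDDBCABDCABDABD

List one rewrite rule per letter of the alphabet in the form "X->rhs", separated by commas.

  step 0 ⇒ step 1: CDCB ⇒ BDD·ABD·BDD·C
    B ↦ C
    C ↦ BDD
    D ↦ ABD
    A ↦ DB  (constrained at step 1)

A->DB, B->C, C->BDD, D->ABD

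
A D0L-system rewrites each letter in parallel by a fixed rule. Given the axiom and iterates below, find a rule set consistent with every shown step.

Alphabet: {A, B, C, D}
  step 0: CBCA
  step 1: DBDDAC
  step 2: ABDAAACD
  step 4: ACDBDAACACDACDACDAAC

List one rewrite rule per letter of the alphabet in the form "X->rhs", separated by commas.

A->AC, B->BD, C->D, D->A

  step 1 ⇒ step 2: DBDDAC ⇒ A·BD·A·A·AC·D
    A ↦ AC
    B ↦ BD
    C ↦ D
    D ↦ A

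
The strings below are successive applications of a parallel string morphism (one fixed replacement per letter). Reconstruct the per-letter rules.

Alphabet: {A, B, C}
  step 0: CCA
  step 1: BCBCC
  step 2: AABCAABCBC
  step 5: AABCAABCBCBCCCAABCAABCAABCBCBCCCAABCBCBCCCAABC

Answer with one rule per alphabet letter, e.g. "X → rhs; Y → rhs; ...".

  step 1 ⇒ step 2: BCBCC ⇒ AA·BC·AA·BC·BC
    B ↦ AA
    C ↦ BC
  step 0 ⇒ step 1: CCA ⇒ BC·BC·C
    A ↦ C

A->C, B->AA, C->BC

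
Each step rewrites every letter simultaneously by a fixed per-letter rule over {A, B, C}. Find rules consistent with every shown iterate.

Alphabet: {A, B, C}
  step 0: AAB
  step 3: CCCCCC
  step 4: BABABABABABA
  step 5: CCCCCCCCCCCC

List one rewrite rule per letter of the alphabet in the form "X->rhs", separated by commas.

A->C, B->C, C->BA

  step 4 ⇒ step 5: BABABABABABA ⇒ C·C·C·C·C·C·C·C·C·C·C·C
    A ↦ C
    B ↦ C
  step 3 ⇒ step 4: CCCCCC ⇒ BA·BA·BA·BA·BA·BA
    C ↦ BA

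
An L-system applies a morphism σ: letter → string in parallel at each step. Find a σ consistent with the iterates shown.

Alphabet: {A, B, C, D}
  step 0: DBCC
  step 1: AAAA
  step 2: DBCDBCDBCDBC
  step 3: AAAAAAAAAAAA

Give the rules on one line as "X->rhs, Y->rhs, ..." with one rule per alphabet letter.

  step 2 ⇒ step 3: DBCDBCDBCDBC ⇒ A·A·A·A·A·A·A·A·A·A·A·A
    B ↦ A
    C ↦ A
    D ↦ A
  step 1 ⇒ step 2: AAAA ⇒ DBC·DBC·DBC·DBC
    A ↦ DBC

A->DBC, B->A, C->A, D->A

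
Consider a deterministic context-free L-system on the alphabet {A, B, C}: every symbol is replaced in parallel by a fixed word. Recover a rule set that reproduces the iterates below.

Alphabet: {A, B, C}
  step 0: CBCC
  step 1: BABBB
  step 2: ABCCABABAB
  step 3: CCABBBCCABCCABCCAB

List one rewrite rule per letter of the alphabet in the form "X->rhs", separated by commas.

  step 2 ⇒ step 3: ABCCABABAB ⇒ CC·AB·B·B·CC·AB·CC·AB·CC·AB
    A ↦ CC
    B ↦ AB
    C ↦ B

A->CC, B->AB, C->B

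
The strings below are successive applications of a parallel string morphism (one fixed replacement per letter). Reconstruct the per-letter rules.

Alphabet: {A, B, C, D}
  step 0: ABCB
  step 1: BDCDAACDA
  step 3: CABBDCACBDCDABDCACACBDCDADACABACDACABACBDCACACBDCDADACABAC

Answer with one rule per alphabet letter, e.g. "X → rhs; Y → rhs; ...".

  step 0 ⇒ step 1: ABCB ⇒ BDC·DA·AC·DA
    A ↦ BDC
    B ↦ DA
    C ↦ AC
    D ↦ CAB  (constrained at step 1)

A->BDC, B->DA, C->AC, D->CAB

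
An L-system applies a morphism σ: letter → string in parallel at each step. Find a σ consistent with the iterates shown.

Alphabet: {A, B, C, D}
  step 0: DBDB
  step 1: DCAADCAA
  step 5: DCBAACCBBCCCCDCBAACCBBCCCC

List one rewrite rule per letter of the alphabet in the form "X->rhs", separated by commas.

  step 0 ⇒ step 1: DBDB ⇒ DC·AA·DC·AA
    B ↦ AA
    D ↦ DC
    A ↦ C  (constrained at step 1)
    C ↦ B  (constrained at step 1)

A->C, B->AA, C->B, D->DC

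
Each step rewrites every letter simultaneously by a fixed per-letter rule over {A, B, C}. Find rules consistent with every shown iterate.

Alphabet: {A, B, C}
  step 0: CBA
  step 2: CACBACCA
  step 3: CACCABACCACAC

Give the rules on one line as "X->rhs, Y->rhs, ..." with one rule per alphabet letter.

A->C, B->BA, C->CA

  step 2 ⇒ step 3: CACBACCA ⇒ CA·C·CA·BA·C·CA·CA·C
    A ↦ C
    B ↦ BA
    C ↦ CA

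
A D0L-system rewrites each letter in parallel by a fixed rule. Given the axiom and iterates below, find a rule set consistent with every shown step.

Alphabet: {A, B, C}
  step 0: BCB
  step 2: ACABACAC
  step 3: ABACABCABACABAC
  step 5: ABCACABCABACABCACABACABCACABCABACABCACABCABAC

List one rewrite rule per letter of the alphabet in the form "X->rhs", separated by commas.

A->AB, B->C, C->AC

  step 2 ⇒ step 3: ACABACAC ⇒ AB·AC·AB·C·AB·AC·AB·AC
    A ↦ AB
    B ↦ C
    C ↦ AC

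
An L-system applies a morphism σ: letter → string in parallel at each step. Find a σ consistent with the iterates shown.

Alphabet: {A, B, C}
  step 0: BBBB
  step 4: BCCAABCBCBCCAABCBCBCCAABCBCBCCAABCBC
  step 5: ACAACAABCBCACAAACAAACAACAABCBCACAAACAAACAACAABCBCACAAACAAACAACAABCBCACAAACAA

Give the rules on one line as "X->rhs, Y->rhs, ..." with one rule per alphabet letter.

  step 4 ⇒ step 5: BCCAABCBCBCCAABCBCBCCAABCBCBCCAABCBC ⇒ A·CAA·CAA·BC·BC·A·CAA·A·CAA·A·CAA·CAA·BC·BC·A·CAA·A·CAA·A·CAA·CAA·BC·BC·A·CAA·A·CAA·A·CAA·CAA·BC·BC·A·CAA·A·CAA
    A ↦ BC
    B ↦ A
    C ↦ CAA

A->BC, B->A, C->CAA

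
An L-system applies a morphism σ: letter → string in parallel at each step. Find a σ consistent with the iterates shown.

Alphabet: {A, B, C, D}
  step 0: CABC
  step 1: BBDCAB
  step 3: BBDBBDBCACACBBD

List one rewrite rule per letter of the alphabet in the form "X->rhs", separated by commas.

A->BD, B->CA, C->B, D->C

  step 0 ⇒ step 1: CABC ⇒ B·BD·CA·B
    A ↦ BD
    B ↦ CA
    C ↦ B
    D ↦ C  (constrained at step 1)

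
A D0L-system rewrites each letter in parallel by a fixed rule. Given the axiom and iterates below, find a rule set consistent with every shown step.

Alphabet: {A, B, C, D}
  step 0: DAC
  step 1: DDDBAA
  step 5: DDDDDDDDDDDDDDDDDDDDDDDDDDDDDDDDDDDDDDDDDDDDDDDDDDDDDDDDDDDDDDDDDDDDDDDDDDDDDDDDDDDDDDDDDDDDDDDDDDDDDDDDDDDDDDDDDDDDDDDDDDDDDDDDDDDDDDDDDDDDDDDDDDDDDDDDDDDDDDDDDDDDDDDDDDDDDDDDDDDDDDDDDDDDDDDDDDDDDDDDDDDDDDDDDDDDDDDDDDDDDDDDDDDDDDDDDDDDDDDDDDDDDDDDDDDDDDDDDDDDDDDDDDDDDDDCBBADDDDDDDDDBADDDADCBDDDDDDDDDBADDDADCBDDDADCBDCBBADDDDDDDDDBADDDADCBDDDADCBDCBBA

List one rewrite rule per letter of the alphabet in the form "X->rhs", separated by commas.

A->BA, B->DCB, C->A, D->DDD

  step 0 ⇒ step 1: DAC ⇒ DDD·BA·A
    A ↦ BA
    C ↦ A
    D ↦ DDD
    B ↦ DCB  (constrained at step 1)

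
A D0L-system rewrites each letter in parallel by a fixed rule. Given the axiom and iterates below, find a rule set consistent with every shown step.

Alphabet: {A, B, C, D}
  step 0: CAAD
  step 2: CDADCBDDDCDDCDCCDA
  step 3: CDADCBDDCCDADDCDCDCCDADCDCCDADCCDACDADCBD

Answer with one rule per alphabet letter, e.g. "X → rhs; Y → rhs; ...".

  step 2 ⇒ step 3: CDADCBDDDCDDCDCCDA ⇒ CDA·DC·BD·DC·CDA·D·DC·DC·DC·CDA·DC·DC·CDA·DC·CDA·CDA·DC·BD
    A ↦ BD
    B ↦ D
    C ↦ CDA
    D ↦ DC

A->BD, B->D, C->CDA, D->DC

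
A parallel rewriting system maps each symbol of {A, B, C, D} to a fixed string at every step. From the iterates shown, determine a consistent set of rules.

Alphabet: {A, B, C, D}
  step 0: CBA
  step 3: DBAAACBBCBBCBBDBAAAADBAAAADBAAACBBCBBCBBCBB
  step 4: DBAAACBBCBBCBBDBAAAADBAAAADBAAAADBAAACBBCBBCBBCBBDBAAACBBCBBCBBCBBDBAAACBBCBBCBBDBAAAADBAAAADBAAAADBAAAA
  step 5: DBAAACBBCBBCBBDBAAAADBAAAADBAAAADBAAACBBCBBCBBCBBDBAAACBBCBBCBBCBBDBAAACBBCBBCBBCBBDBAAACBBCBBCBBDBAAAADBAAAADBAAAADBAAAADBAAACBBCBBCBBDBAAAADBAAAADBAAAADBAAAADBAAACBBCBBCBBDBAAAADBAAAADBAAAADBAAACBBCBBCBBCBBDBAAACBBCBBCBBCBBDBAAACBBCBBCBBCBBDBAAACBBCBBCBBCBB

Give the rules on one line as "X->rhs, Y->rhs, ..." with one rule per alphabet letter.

  step 4 ⇒ step 5: DBAAACBBCBBCBBDBAAAADBAAAADBAAAADBAAACBBCBBCBBCBBDBAAACBBCBBCBBCBBDBAAACBBCBBCBBDBAAAADBAAAADBAAAADBAAAA ⇒ DBA·AA·CBB·CBB·CBB·DB·AA·AA·DB·AA·AA·DB·AA·AA·DBA·AA·CBB·CBB·CBB·CBB·DBA·AA·CBB·CBB·CBB·CBB·DBA·AA·CBB·CBB·CBB·CBB·DBA·AA·CBB·CBB·CBB·DB·AA·AA·DB·AA·AA·DB·AA·AA·DB·AA·AA·DBA·AA·CBB·CBB·CBB·DB·AA·AA·DB·AA·AA·DB·AA·AA·DB·AA·AA·DBA·AA·CBB·CBB·CBB·DB·AA·AA·DB·AA·AA·DB·AA·AA·DBA·AA·CBB·CBB·CBB·CBB·DBA·AA·CBB·CBB·CBB·CBB·DBA·AA·CBB·CBB·CBB·CBB·DBA·AA·CBB·CBB·CBB·CBB
    A ↦ CBB
    B ↦ AA
    C ↦ DB
    D ↦ DBA

A->CBB, B->AA, C->DB, D->DBA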